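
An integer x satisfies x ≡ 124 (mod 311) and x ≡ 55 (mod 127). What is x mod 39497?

311⁻¹ mod 127: 311·78 ≡ 1 (mod 127), so 311⁻¹ ≡ 78.
x = 124 + 311·((55 − 124)·78 mod 127) = 124 + 311·79 = 24693.

24693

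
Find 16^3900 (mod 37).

26

Compute successive squares:
3900 in binary is 111100111100, i.e. 3900 = 2048 + 1024 + 512 + 256 + 32 + 16 + 8 + 4.
16^1 ≡ 16 (mod 37)
16^2 ≡ 16^2 = 256 ≡ 34 (mod 37)
16^4 ≡ 34^2 = 1156 ≡ 9 (mod 37)
16^8 ≡ 9^2 = 81 ≡ 7 (mod 37)
16^16 ≡ 7^2 = 49 ≡ 12 (mod 37)
16^32 ≡ 12^2 = 144 ≡ 33 (mod 37)
16^64 ≡ 33^2 = 1089 ≡ 16 (mod 37)
16^128 ≡ 16^2 = 256 ≡ 34 (mod 37)
16^256 ≡ 34^2 = 1156 ≡ 9 (mod 37)
16^512 ≡ 9^2 = 81 ≡ 7 (mod 37)
16^1024 ≡ 7^2 = 49 ≡ 12 (mod 37)
16^2048 ≡ 12^2 = 144 ≡ 33 (mod 37)
16^3900 = 16^2048 * 16^1024 * 16^512 * 16^256 * 16^32 * 16^16 * 16^8 * 16^4 ≡ 33 * 12 * 7 * 9 * 33 * 12 * 7 * 9 (mod 37).
Accumulate the product:
33 * 12 = 396 ≡ 26
26 * 7 = 182 ≡ 34
34 * 9 = 306 ≡ 10
10 * 33 = 330 ≡ 34
34 * 12 = 408 ≡ 1
1 * 7 = 7
7 * 9 = 63 ≡ 26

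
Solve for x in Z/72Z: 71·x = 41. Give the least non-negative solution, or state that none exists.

31

gcd(71, 72) = 1, so a unique solution mod 72 exists.
71⁻¹ ≡ 71 (mod 72).
x ≡ 71·41 ≡ 31 (mod 72).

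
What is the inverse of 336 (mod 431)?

186

Apply the Euclidean algorithm and back-substitute:
431 = 1×336 + 95
336 = 3×95 + 51
95 = 1×51 + 44
51 = 1×44 + 7
44 = 6×7 + 2
7 = 3×2 + 1
2 = 2×1 + 0
gcd(336, 431) = 1, so the inverse exists.
Bézout: 1 = −145×431 + 186×336.
So 336⁻¹ ≡ 186 (mod 431).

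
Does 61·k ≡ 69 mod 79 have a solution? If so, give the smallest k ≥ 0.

62

gcd(61, 79) = 1, so a unique solution mod 79 exists.
61⁻¹ ≡ 57 (mod 79).
k ≡ 57·69 ≡ 62 (mod 79).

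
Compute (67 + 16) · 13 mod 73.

57

67 + 16 = 83 ≡ 10 (mod 73)
10 · 13 = 130 ≡ 57 (mod 73)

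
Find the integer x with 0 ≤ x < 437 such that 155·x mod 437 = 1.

203

437 = 2*155 + 127
155 = 1*127 + 28
127 = 4*28 + 15
28 = 1*15 + 13
15 = 1*13 + 2
13 = 6*2 + 1
2 = 2*1 + 0
gcd(155, 437) = 1, so the inverse exists.
Bézout: 1 = −72*437 + 203*155.
So 155⁻¹ ≡ 203 (mod 437).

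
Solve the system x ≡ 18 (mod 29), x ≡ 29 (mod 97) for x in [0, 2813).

29⁻¹ mod 97: 29*87 ≡ 1 (mod 97), so 29⁻¹ ≡ 87.
x = 18 + 29*((29 − 18)*87 mod 97) = 18 + 29*84 = 2454.

2454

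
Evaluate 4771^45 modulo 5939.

By square-and-multiply:
45 in binary is 101101, i.e. 45 = 32 + 8 + 4 + 1.
4771^1 ≡ 4771 (mod 5939)
4771^2 ≡ 4771^2 = 22762441 ≡ 4193 (mod 5939)
4771^4 ≡ 4193^2 = 17581249 ≡ 1809 (mod 5939)
4771^8 ≡ 1809^2 = 3272481 ≡ 92 (mod 5939)
4771^16 ≡ 92^2 = 8464 ≡ 2525 (mod 5939)
4771^32 ≡ 2525^2 = 6375625 ≡ 3078 (mod 5939)
4771^45 = 4771^32 · 4771^8 · 4771^4 · 4771^1 ≡ 3078 · 92 · 1809 · 4771 (mod 5939).
Accumulate the product:
3078 · 92 = 283176 ≡ 4043
4043 · 1809 = 7313787 ≡ 2878
2878 · 4771 = 13730938 ≡ 5909

5909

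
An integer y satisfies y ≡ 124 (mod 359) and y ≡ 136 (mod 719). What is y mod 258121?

249629

359⁻¹ mod 719: 359*717 ≡ 1 (mod 719), so 359⁻¹ ≡ 717.
y = 124 + 359*((136 − 124)*717 mod 719) = 124 + 359*695 = 249629.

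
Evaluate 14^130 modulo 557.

14^1 ≡ 14 (mod 557)
14^2 ≡ 14^2 = 196 (mod 557)
14^4 ≡ 196^2 = 38416 ≡ 540 (mod 557)
14^8 ≡ 540^2 = 291600 ≡ 289 (mod 557)
14^16 ≡ 289^2 = 83521 ≡ 528 (mod 557)
14^32 ≡ 528^2 = 278784 ≡ 284 (mod 557)
14^64 ≡ 284^2 = 80656 ≡ 448 (mod 557)
14^128 ≡ 448^2 = 200704 ≡ 184 (mod 557)
14^130 = 14^128 * 14^2 ≡ 184 * 196 (mod 557).
184 * 196 = 36064 ≡ 416 (mod 557).

416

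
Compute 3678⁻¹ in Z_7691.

6589

By the extended Euclidean algorithm:
7691 = 2×3678 + 335
3678 = 10×335 + 328
335 = 1×328 + 7
328 = 46×7 + 6
7 = 1×6 + 1
6 = 6×1 + 0
gcd(3678, 7691) = 1, so the inverse exists.
Back-substitute for 1:
1 = 1×7 − 1×6
  = −1×328 + 47×7
  = 47×335 − 48×328
  = −48×3678 + 527×335
  = 527×7691 − 1102×3678
So 3678⁻¹ ≡ −1102 ≡ 6589 (mod 7691).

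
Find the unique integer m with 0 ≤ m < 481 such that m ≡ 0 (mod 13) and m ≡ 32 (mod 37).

13⁻¹ mod 37: 13·20 ≡ 1 (mod 37), so 13⁻¹ ≡ 20.
m = 0 + 13·((32 − 0)·20 mod 37) = 0 + 13·11 = 143.

143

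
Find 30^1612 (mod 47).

7

1612 in binary is 11001001100, i.e. 1612 = 1024 + 512 + 64 + 8 + 4.
30^1 ≡ 30 (mod 47)
30^2 ≡ 30^2 = 900 ≡ 7 (mod 47)
30^4 ≡ 7^2 = 49 ≡ 2 (mod 47)
30^8 ≡ 2^2 = 4 (mod 47)
30^16 ≡ 4^2 = 16 (mod 47)
30^32 ≡ 16^2 = 256 ≡ 21 (mod 47)
30^64 ≡ 21^2 = 441 ≡ 18 (mod 47)
30^128 ≡ 18^2 = 324 ≡ 42 (mod 47)
30^256 ≡ 42^2 = 1764 ≡ 25 (mod 47)
30^512 ≡ 25^2 = 625 ≡ 14 (mod 47)
30^1024 ≡ 14^2 = 196 ≡ 8 (mod 47)
30^1612 = 30^1024 * 30^512 * 30^64 * 30^8 * 30^4 ≡ 8 * 14 * 18 * 4 * 2 (mod 47).
Accumulate the product:
8 * 14 = 112 ≡ 18
18 * 18 = 324 ≡ 42
42 * 4 = 168 ≡ 27
27 * 2 = 54 ≡ 7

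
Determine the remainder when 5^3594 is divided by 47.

21

Compute successive squares:
3594 in binary is 111000001010, i.e. 3594 = 2048 + 1024 + 512 + 8 + 2.
5^1 ≡ 5 (mod 47)
5^2 ≡ 5^2 = 25 (mod 47)
5^4 ≡ 25^2 = 625 ≡ 14 (mod 47)
5^8 ≡ 14^2 = 196 ≡ 8 (mod 47)
5^16 ≡ 8^2 = 64 ≡ 17 (mod 47)
5^32 ≡ 17^2 = 289 ≡ 7 (mod 47)
5^64 ≡ 7^2 = 49 ≡ 2 (mod 47)
5^128 ≡ 2^2 = 4 (mod 47)
5^256 ≡ 4^2 = 16 (mod 47)
5^512 ≡ 16^2 = 256 ≡ 21 (mod 47)
5^1024 ≡ 21^2 = 441 ≡ 18 (mod 47)
5^2048 ≡ 18^2 = 324 ≡ 42 (mod 47)
5^3594 = 5^2048 * 5^1024 * 5^512 * 5^8 * 5^2 ≡ 42 * 18 * 21 * 8 * 25 (mod 47).
Accumulate the product:
42 * 18 = 756 ≡ 4
4 * 21 = 84 ≡ 37
37 * 8 = 296 ≡ 14
14 * 25 = 350 ≡ 21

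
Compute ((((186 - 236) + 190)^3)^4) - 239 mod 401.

37

186 - 236 = -50 ≡ 351 (mod 401)
351 + 190 = 541 ≡ 140 (mod 401)
(140)^3 ≡ 358 (mod 401)
(358)^4 ≡ 276 (mod 401)
276 - 239 = 37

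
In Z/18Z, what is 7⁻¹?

Run the extended Euclidean algorithm:
18 = 2*7 + 4
7 = 1*4 + 3
4 = 1*3 + 1
3 = 3*1 + 0
gcd(7, 18) = 1, so the inverse exists.
Back-substitute for 1:
1 = 1*4 − 1*3
  = −1*7 + 2*4
  = 2*18 − 5*7
So 7⁻¹ ≡ −5 ≡ 13 (mod 18).

13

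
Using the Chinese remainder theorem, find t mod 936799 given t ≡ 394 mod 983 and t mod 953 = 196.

983⁻¹ mod 953: 983·413 ≡ 1 (mod 953), so 983⁻¹ ≡ 413.
t = 394 + 983·((196 − 394)·413 mod 953) = 394 + 983·184 = 181266.

181266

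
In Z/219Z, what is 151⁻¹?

Run the extended Euclidean algorithm:
219 = 1×151 + 68
151 = 2×68 + 15
68 = 4×15 + 8
15 = 1×8 + 7
8 = 1×7 + 1
7 = 7×1 + 0
gcd(151, 219) = 1, so the inverse exists.
Back-substitute for 1:
1 = 1×8 − 1×7
  = −1×15 + 2×8
  = 2×68 − 9×15
  = −9×151 + 20×68
  = 20×219 − 29×151
So 151⁻¹ ≡ −29 ≡ 190 (mod 219).

190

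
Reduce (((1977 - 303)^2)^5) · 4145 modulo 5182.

1977 - 303 = 1674
(1674)^2 ≡ 3996 (mod 5182)
(3996)^5 ≡ 864 (mod 5182)
864 · 4145 = 3581280 ≡ 518 (mod 5182)

518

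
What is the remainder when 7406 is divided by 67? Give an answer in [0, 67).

36

7406 = 110·67 + 36, so 7406 ≡ 36 (mod 67).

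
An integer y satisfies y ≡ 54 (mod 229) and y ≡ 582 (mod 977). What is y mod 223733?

229⁻¹ mod 977: 229·64 ≡ 1 (mod 977), so 229⁻¹ ≡ 64.
y = 54 + 229·((582 − 54)·64 mod 977) = 54 + 229·574 = 131500.
Check: 131500 mod 229 = 54, 131500 mod 977 = 582. ✓

131500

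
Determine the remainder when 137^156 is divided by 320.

Using repeated squaring:
156 in binary is 10011100, i.e. 156 = 128 + 16 + 8 + 4.
137^1 ≡ 137 (mod 320)
137^2 ≡ 137^2 = 18769 ≡ 209 (mod 320)
137^4 ≡ 209^2 = 43681 ≡ 161 (mod 320)
137^8 ≡ 161^2 = 25921 ≡ 1 (mod 320)
137^16 ≡ 1^2 = 1 (mod 320)
137^32 ≡ 1^2 = 1 (mod 320)
137^64 ≡ 1^2 = 1 (mod 320)
137^128 ≡ 1^2 = 1 (mod 320)
137^156 = 137^128 × 137^16 × 137^8 × 137^4 ≡ 1 × 1 × 1 × 161 (mod 320).
Accumulate the product:
1 × 1 = 1
1 × 1 = 1
1 × 161 = 161

161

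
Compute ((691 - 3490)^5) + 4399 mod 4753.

3679

691 - 3490 = -2799 ≡ 1954 (mod 4753)
(1954)^5 ≡ 4033 (mod 4753)
4033 + 4399 = 8432 ≡ 3679 (mod 4753)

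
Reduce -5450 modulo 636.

274

-5450 = -9·636 + 274, so -5450 ≡ 274 (mod 636).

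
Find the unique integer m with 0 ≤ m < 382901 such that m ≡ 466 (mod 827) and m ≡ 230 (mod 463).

827⁻¹ mod 463: 827×159 ≡ 1 (mod 463), so 827⁻¹ ≡ 159.
m = 466 + 827×((230 − 466)×159 mod 463) = 466 + 827×442 = 366000.

366000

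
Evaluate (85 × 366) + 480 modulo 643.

85 × 366 = 31110 ≡ 246 (mod 643)
246 + 480 = 726 ≡ 83 (mod 643)

83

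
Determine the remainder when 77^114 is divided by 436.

114 in binary is 1110010, i.e. 114 = 64 + 32 + 16 + 2.
77^1 ≡ 77 (mod 436)
77^2 ≡ 77^2 = 5929 ≡ 261 (mod 436)
77^4 ≡ 261^2 = 68121 ≡ 105 (mod 436)
77^8 ≡ 105^2 = 11025 ≡ 125 (mod 436)
77^16 ≡ 125^2 = 15625 ≡ 365 (mod 436)
77^32 ≡ 365^2 = 133225 ≡ 245 (mod 436)
77^64 ≡ 245^2 = 60025 ≡ 293 (mod 436)
77^114 = 77^64 × 77^32 × 77^16 × 77^2 ≡ 293 × 245 × 365 × 261 (mod 436).
Accumulate the product:
293 × 245 = 71785 ≡ 281
281 × 365 = 102565 ≡ 105
105 × 261 = 27405 ≡ 373

373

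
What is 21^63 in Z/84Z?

By square-and-multiply:
63 in binary is 111111, i.e. 63 = 32 + 16 + 8 + 4 + 2 + 1.
21^1 ≡ 21 (mod 84)
21^2 ≡ 21^2 = 441 ≡ 21 (mod 84)
21^4 ≡ 21^2 = 441 ≡ 21 (mod 84)
21^8 ≡ 21^2 = 441 ≡ 21 (mod 84)
21^16 ≡ 21^2 = 441 ≡ 21 (mod 84)
21^32 ≡ 21^2 = 441 ≡ 21 (mod 84)
21^63 = 21^32 × 21^16 × 21^8 × 21^4 × 21^2 × 21^1 ≡ 21 × 21 × 21 × 21 × 21 × 21 (mod 84).
Accumulate the product:
21 × 21 = 441 ≡ 21
21 × 21 = 441 ≡ 21
21 × 21 = 441 ≡ 21
21 × 21 = 441 ≡ 21
21 × 21 = 441 ≡ 21

21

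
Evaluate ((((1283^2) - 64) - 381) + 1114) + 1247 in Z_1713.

(1283)^2 ≡ 1609 (mod 1713)
1609 - 64 = 1545
1545 - 381 = 1164
1164 + 1114 = 2278 ≡ 565 (mod 1713)
565 + 1247 = 1812 ≡ 99 (mod 1713)

99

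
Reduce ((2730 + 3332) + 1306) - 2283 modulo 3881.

1204

2730 + 3332 = 6062 ≡ 2181 (mod 3881)
2181 + 1306 = 3487
3487 - 2283 = 1204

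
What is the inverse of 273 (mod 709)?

Run the extended Euclidean algorithm:
709 = 2×273 + 163
273 = 1×163 + 110
163 = 1×110 + 53
110 = 2×53 + 4
53 = 13×4 + 1
4 = 4×1 + 0
gcd(273, 709) = 1, so the inverse exists.
Back-substitute for 1:
1 = 1×53 − 13×4
  = −13×110 + 27×53
  = 27×163 − 40×110
  = −40×273 + 67×163
  = 67×709 − 174×273
So 273⁻¹ ≡ −174 ≡ 535 (mod 709).

535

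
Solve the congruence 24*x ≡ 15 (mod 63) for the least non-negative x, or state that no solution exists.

19

gcd(24, 63) = 3, and 3 | 15, so solutions exist.
Divide through by 3: 8*x mod 21 = 5.
8⁻¹ ≡ 8 (mod 21).
x ≡ 8*5 ≡ 19 (mod 21).
The smallest non-negative solution is x = 19.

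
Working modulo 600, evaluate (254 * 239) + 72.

254 * 239 = 60706 ≡ 106 (mod 600)
106 + 72 = 178

178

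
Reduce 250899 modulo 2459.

250899 = 102·2459 + 81, so 250899 ≡ 81 (mod 2459).

81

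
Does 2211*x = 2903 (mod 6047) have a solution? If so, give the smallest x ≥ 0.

gcd(2211, 6047) = 1, so a unique solution mod 6047 exists.
2211⁻¹ ≡ 1455 (mod 6047).
x ≡ 1455*2903 ≡ 3059 (mod 6047).

3059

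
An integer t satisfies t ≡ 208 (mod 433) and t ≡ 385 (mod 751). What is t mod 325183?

272998

433⁻¹ mod 751: 433*640 ≡ 1 (mod 751), so 433⁻¹ ≡ 640.
t = 208 + 433*((385 − 208)*640 mod 751) = 208 + 433*630 = 272998.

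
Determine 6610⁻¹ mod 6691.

Apply the Euclidean algorithm and back-substitute:
6691 = 1·6610 + 81
6610 = 81·81 + 49
81 = 1·49 + 32
49 = 1·32 + 17
32 = 1·17 + 15
17 = 1·15 + 2
15 = 7·2 + 1
2 = 2·1 + 0
gcd(6610, 6691) = 1, so the inverse exists.
Back-substitute for 1:
1 = 1·15 − 7·2
  = −7·17 + 8·15
  = 8·32 − 15·17
  = −15·49 + 23·32
  = 23·81 − 38·49
  = −38·6610 + 3101·81
  = 3101·6691 − 3139·6610
So 6610⁻¹ ≡ −3139 ≡ 3552 (mod 6691).

3552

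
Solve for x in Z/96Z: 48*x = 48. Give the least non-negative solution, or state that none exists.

gcd(48, 96) = 48, and 48 | 48, so solutions exist.
Divide through by 48: 1*x ≡ 1 mod 2.
1⁻¹ ≡ 1 (mod 2).
x ≡ 1*1 ≡ 1 (mod 2).
The smallest non-negative solution is x = 1.

1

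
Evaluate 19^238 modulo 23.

By square-and-multiply:
19^1 ≡ 19 (mod 23)
19^2 ≡ 19^2 = 361 ≡ 16 (mod 23)
19^4 ≡ 16^2 = 256 ≡ 3 (mod 23)
19^8 ≡ 3^2 = 9 (mod 23)
19^16 ≡ 9^2 = 81 ≡ 12 (mod 23)
19^32 ≡ 12^2 = 144 ≡ 6 (mod 23)
19^64 ≡ 6^2 = 36 ≡ 13 (mod 23)
19^128 ≡ 13^2 = 169 ≡ 8 (mod 23)
19^238 = 19^128 × 19^64 × 19^32 × 19^8 × 19^4 × 19^2 ≡ 8 × 13 × 6 × 9 × 3 × 16 (mod 23).
Accumulate the product:
8 × 13 = 104 ≡ 12
12 × 6 = 72 ≡ 3
3 × 9 = 27 ≡ 4
4 × 3 = 12
12 × 16 = 192 ≡ 8

8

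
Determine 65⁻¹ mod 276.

Apply the Euclidean algorithm and back-substitute:
276 = 4*65 + 16
65 = 4*16 + 1
16 = 16*1 + 0
gcd(65, 276) = 1, so the inverse exists.
Back-substitute for 1:
1 = 1*65 − 4*16
  = −4*276 + 17*65
So 65⁻¹ ≡ 17 (mod 276).

17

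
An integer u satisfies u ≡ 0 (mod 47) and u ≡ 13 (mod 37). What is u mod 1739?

235

47⁻¹ mod 37: 47*26 ≡ 1 (mod 37), so 47⁻¹ ≡ 26.
u = 0 + 47*((13 − 0)*26 mod 37) = 0 + 47*5 = 235.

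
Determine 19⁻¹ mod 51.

43

51 = 2*19 + 13
19 = 1*13 + 6
13 = 2*6 + 1
6 = 6*1 + 0
gcd(19, 51) = 1, so the inverse exists.
Back-substitute for 1:
1 = 1*13 − 2*6
  = −2*19 + 3*13
  = 3*51 − 8*19
So 19⁻¹ ≡ −8 ≡ 43 (mod 51).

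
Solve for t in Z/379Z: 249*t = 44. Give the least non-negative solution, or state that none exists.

gcd(249, 379) = 1, so a unique solution mod 379 exists.
249⁻¹ ≡ 172 (mod 379).
t ≡ 172*44 ≡ 367 (mod 379).

367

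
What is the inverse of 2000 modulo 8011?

3641

Apply the Euclidean algorithm and back-substitute:
8011 = 4×2000 + 11
2000 = 181×11 + 9
11 = 1×9 + 2
9 = 4×2 + 1
2 = 2×1 + 0
gcd(2000, 8011) = 1, so the inverse exists.
Back-substitute for 1:
1 = 1×9 − 4×2
  = −4×11 + 5×9
  = 5×2000 − 909×11
  = −909×8011 + 3641×2000
So 2000⁻¹ ≡ 3641 (mod 8011).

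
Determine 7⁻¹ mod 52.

52 = 7·7 + 3
7 = 2·3 + 1
3 = 3·1 + 0
gcd(7, 52) = 1, so the inverse exists.
Back-substitute for 1:
1 = 1·7 − 2·3
  = −2·52 + 15·7
So 7⁻¹ ≡ 15 (mod 52).

15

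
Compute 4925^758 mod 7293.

6088

Compute successive squares:
758 in binary is 1011110110, i.e. 758 = 512 + 128 + 64 + 32 + 16 + 4 + 2.
4925^1 ≡ 4925 (mod 7293)
4925^2 ≡ 4925^2 = 24255625 ≡ 6400 (mod 7293)
4925^4 ≡ 6400^2 = 40960000 ≡ 2512 (mod 7293)
4925^8 ≡ 2512^2 = 6310144 ≡ 1699 (mod 7293)
4925^16 ≡ 1699^2 = 2886601 ≡ 5866 (mod 7293)
4925^32 ≡ 5866^2 = 34409956 ≡ 1582 (mod 7293)
4925^64 ≡ 1582^2 = 2502724 ≡ 1225 (mod 7293)
4925^128 ≡ 1225^2 = 1500625 ≡ 5560 (mod 7293)
4925^256 ≡ 5560^2 = 30913600 ≡ 5866 (mod 7293)
4925^512 ≡ 5866^2 = 34409956 ≡ 1582 (mod 7293)
4925^758 = 4925^512 * 4925^128 * 4925^64 * 4925^32 * 4925^16 * 4925^4 * 4925^2 ≡ 1582 * 5560 * 1225 * 1582 * 5866 * 2512 * 6400 (mod 7293).
Accumulate the product:
1582 * 5560 = 8795920 ≡ 562
562 * 1225 = 688450 ≡ 2908
2908 * 1582 = 4600456 ≡ 5866
5866 * 5866 = 34409956 ≡ 1582
1582 * 2512 = 3973984 ≡ 6592
6592 * 6400 = 42188800 ≡ 6088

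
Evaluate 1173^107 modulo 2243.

137

1173^1 ≡ 1173 (mod 2243)
1173^2 ≡ 1173^2 = 1375929 ≡ 970 (mod 2243)
1173^4 ≡ 970^2 = 940900 ≡ 1083 (mod 2243)
1173^8 ≡ 1083^2 = 1172889 ≡ 2043 (mod 2243)
1173^16 ≡ 2043^2 = 4173849 ≡ 1869 (mod 2243)
1173^32 ≡ 1869^2 = 3493161 ≡ 810 (mod 2243)
1173^64 ≡ 810^2 = 656100 ≡ 1144 (mod 2243)
1173^107 = 1173^64 · 1173^32 · 1173^8 · 1173^2 · 1173^1 ≡ 1144 · 810 · 2043 · 970 · 1173 (mod 2243).
Accumulate the product:
1144 · 810 = 926640 ≡ 281
281 · 2043 = 574083 ≡ 2118
2118 · 970 = 2054460 ≡ 2115
2115 · 1173 = 2480895 ≡ 137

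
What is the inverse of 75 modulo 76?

75

By the extended Euclidean algorithm:
76 = 1*75 + 1
75 = 75*1 + 0
gcd(75, 76) = 1, so the inverse exists.
Bézout: 1 = 1*76 − 1*75.
So 75⁻¹ ≡ −1 ≡ 75 (mod 76).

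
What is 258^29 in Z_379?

140

Compute successive squares:
29 in binary is 11101, i.e. 29 = 16 + 8 + 4 + 1.
258^1 ≡ 258 (mod 379)
258^2 ≡ 258^2 = 66564 ≡ 239 (mod 379)
258^4 ≡ 239^2 = 57121 ≡ 271 (mod 379)
258^8 ≡ 271^2 = 73441 ≡ 294 (mod 379)
258^16 ≡ 294^2 = 86436 ≡ 24 (mod 379)
258^29 = 258^16 * 258^8 * 258^4 * 258^1 ≡ 24 * 294 * 271 * 258 (mod 379).
Accumulate the product:
24 * 294 = 7056 ≡ 234
234 * 271 = 63414 ≡ 121
121 * 258 = 31218 ≡ 140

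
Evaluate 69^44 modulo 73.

55

Compute successive squares:
44 in binary is 101100, i.e. 44 = 32 + 8 + 4.
69^1 ≡ 69 (mod 73)
69^2 ≡ 69^2 = 4761 ≡ 16 (mod 73)
69^4 ≡ 16^2 = 256 ≡ 37 (mod 73)
69^8 ≡ 37^2 = 1369 ≡ 55 (mod 73)
69^16 ≡ 55^2 = 3025 ≡ 32 (mod 73)
69^32 ≡ 32^2 = 1024 ≡ 2 (mod 73)
69^44 = 69^32 · 69^8 · 69^4 ≡ 2 · 55 · 37 (mod 73).
Accumulate the product:
2 · 55 = 110 ≡ 37
37 · 37 = 1369 ≡ 55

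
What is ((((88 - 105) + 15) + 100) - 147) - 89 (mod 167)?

88 - 105 = -17 ≡ 150 (mod 167)
150 + 15 = 165
165 + 100 = 265 ≡ 98 (mod 167)
98 - 147 = -49 ≡ 118 (mod 167)
118 - 89 = 29

29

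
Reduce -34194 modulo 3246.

-34194 = -11·3246 + 1512, so -34194 ≡ 1512 (mod 3246).

1512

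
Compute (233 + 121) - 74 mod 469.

233 + 121 = 354
354 - 74 = 280

280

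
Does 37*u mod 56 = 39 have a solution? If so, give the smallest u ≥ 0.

51

gcd(37, 56) = 1, so a unique solution mod 56 exists.
37⁻¹ ≡ 53 (mod 56).
u ≡ 53*39 ≡ 51 (mod 56).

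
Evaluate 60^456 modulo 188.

72

By square-and-multiply:
60^1 ≡ 60 (mod 188)
60^2 ≡ 60^2 = 3600 ≡ 28 (mod 188)
60^4 ≡ 28^2 = 784 ≡ 32 (mod 188)
60^8 ≡ 32^2 = 1024 ≡ 84 (mod 188)
60^16 ≡ 84^2 = 7056 ≡ 100 (mod 188)
60^32 ≡ 100^2 = 10000 ≡ 36 (mod 188)
60^64 ≡ 36^2 = 1296 ≡ 168 (mod 188)
60^128 ≡ 168^2 = 28224 ≡ 24 (mod 188)
60^256 ≡ 24^2 = 576 ≡ 12 (mod 188)
60^456 = 60^256 * 60^128 * 60^64 * 60^8 ≡ 12 * 24 * 168 * 84 (mod 188).
Accumulate the product:
12 * 24 = 288 ≡ 100
100 * 168 = 16800 ≡ 68
68 * 84 = 5712 ≡ 72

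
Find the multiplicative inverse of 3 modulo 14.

Run the extended Euclidean algorithm:
14 = 4×3 + 2
3 = 1×2 + 1
2 = 2×1 + 0
gcd(3, 14) = 1, so the inverse exists.
Back-substitute for 1:
1 = 1×3 − 1×2
  = −1×14 + 5×3
So 3⁻¹ ≡ 5 (mod 14).

5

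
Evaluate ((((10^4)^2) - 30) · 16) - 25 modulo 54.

15

(10)^4 ≡ 10 (mod 54)
(10)^2 ≡ 46 (mod 54)
46 - 30 = 16
16 · 16 = 256 ≡ 40 (mod 54)
40 - 25 = 15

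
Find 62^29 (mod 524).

By square-and-multiply:
29 in binary is 11101, i.e. 29 = 16 + 8 + 4 + 1.
62^1 ≡ 62 (mod 524)
62^2 ≡ 62^2 = 3844 ≡ 176 (mod 524)
62^4 ≡ 176^2 = 30976 ≡ 60 (mod 524)
62^8 ≡ 60^2 = 3600 ≡ 456 (mod 524)
62^16 ≡ 456^2 = 207936 ≡ 432 (mod 524)
62^29 = 62^16 × 62^8 × 62^4 × 62^1 ≡ 432 × 456 × 60 × 62 (mod 524).
Accumulate the product:
432 × 456 = 196992 ≡ 492
492 × 60 = 29520 ≡ 176
176 × 62 = 10912 ≡ 432

432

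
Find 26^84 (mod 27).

1

84 in binary is 1010100, i.e. 84 = 64 + 16 + 4.
26^1 ≡ 26 (mod 27)
26^2 ≡ 26^2 = 676 ≡ 1 (mod 27)
26^4 ≡ 1^2 = 1 (mod 27)
26^8 ≡ 1^2 = 1 (mod 27)
26^16 ≡ 1^2 = 1 (mod 27)
26^32 ≡ 1^2 = 1 (mod 27)
26^64 ≡ 1^2 = 1 (mod 27)
26^84 = 26^64 · 26^16 · 26^4 ≡ 1 · 1 · 1 (mod 27).
Accumulate the product:
1 · 1 = 1
1 · 1 = 1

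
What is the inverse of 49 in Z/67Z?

67 = 1*49 + 18
49 = 2*18 + 13
18 = 1*13 + 5
13 = 2*5 + 3
5 = 1*3 + 2
3 = 1*2 + 1
2 = 2*1 + 0
gcd(49, 67) = 1, so the inverse exists.
Back-substitute for 1:
1 = 1*3 − 1*2
  = −1*5 + 2*3
  = 2*13 − 5*5
  = −5*18 + 7*13
  = 7*49 − 19*18
  = −19*67 + 26*49
So 49⁻¹ ≡ 26 (mod 67).

26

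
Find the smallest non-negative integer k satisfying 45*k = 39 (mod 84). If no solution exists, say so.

27

gcd(45, 84) = 3, and 3 | 39, so solutions exist.
Divide through by 3: 15*k = 13 (mod 28).
15⁻¹ ≡ 15 (mod 28).
k ≡ 15*13 ≡ 27 (mod 28).
The smallest non-negative solution is k = 27.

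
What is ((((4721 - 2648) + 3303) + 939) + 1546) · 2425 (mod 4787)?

1091

4721 - 2648 = 2073
2073 + 3303 = 5376 ≡ 589 (mod 4787)
589 + 939 = 1528
1528 + 1546 = 3074
3074 · 2425 = 7454450 ≡ 1091 (mod 4787)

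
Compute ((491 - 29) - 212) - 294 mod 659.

491 - 29 = 462
462 - 212 = 250
250 - 294 = -44 ≡ 615 (mod 659)

615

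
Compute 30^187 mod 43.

187 in binary is 10111011, i.e. 187 = 128 + 32 + 16 + 8 + 2 + 1.
30^1 ≡ 30 (mod 43)
30^2 ≡ 30^2 = 900 ≡ 40 (mod 43)
30^4 ≡ 40^2 = 1600 ≡ 9 (mod 43)
30^8 ≡ 9^2 = 81 ≡ 38 (mod 43)
30^16 ≡ 38^2 = 1444 ≡ 25 (mod 43)
30^32 ≡ 25^2 = 625 ≡ 23 (mod 43)
30^64 ≡ 23^2 = 529 ≡ 13 (mod 43)
30^128 ≡ 13^2 = 169 ≡ 40 (mod 43)
30^187 = 30^128 · 30^32 · 30^16 · 30^8 · 30^2 · 30^1 ≡ 40 · 23 · 25 · 38 · 40 · 30 (mod 43).
Accumulate the product:
40 · 23 = 920 ≡ 17
17 · 25 = 425 ≡ 38
38 · 38 = 1444 ≡ 25
25 · 40 = 1000 ≡ 11
11 · 30 = 330 ≡ 29

29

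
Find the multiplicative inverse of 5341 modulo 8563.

Apply the Euclidean algorithm and back-substitute:
8563 = 1×5341 + 3222
5341 = 1×3222 + 2119
3222 = 1×2119 + 1103
2119 = 1×1103 + 1016
1103 = 1×1016 + 87
1016 = 11×87 + 59
87 = 1×59 + 28
59 = 2×28 + 3
28 = 9×3 + 1
3 = 3×1 + 0
gcd(5341, 8563) = 1, so the inverse exists.
Bézout: 1 = 1719×8563 − 2756×5341.
So 5341⁻¹ ≡ −2756 ≡ 5807 (mod 8563).

5807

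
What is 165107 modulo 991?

165107 = 166·991 + 601, so 165107 ≡ 601 (mod 991).

601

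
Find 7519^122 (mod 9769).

7860

7519^1 ≡ 7519 (mod 9769)
7519^2 ≡ 7519^2 = 56535361 ≡ 2158 (mod 9769)
7519^4 ≡ 2158^2 = 4656964 ≡ 6920 (mod 9769)
7519^8 ≡ 6920^2 = 47886400 ≡ 8531 (mod 9769)
7519^16 ≡ 8531^2 = 72777961 ≡ 8680 (mod 9769)
7519^32 ≡ 8680^2 = 75342400 ≡ 3872 (mod 9769)
7519^64 ≡ 3872^2 = 14992384 ≡ 6738 (mod 9769)
7519^122 = 7519^64 × 7519^32 × 7519^16 × 7519^8 × 7519^2 ≡ 6738 × 3872 × 8680 × 8531 × 2158 (mod 9769).
Accumulate the product:
6738 × 3872 = 26089536 ≡ 6306
6306 × 8680 = 54736080 ≡ 373
373 × 8531 = 3182063 ≡ 7138
7138 × 2158 = 15403804 ≡ 7860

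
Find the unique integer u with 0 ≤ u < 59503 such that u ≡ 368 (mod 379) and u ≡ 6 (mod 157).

8327

379⁻¹ mod 157: 379·29 ≡ 1 (mod 157), so 379⁻¹ ≡ 29.
u = 368 + 379·((6 − 368)·29 mod 157) = 368 + 379·21 = 8327.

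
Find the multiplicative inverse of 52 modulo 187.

18

187 = 3*52 + 31
52 = 1*31 + 21
31 = 1*21 + 10
21 = 2*10 + 1
10 = 10*1 + 0
gcd(52, 187) = 1, so the inverse exists.
Back-substitute for 1:
1 = 1*21 − 2*10
  = −2*31 + 3*21
  = 3*52 − 5*31
  = −5*187 + 18*52
So 52⁻¹ ≡ 18 (mod 187).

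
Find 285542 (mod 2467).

1837

285542 = 115*2467 + 1837, so 285542 ≡ 1837 (mod 2467).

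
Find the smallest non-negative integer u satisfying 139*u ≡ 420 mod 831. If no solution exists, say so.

gcd(139, 831) = 1, so a unique solution mod 831 exists.
139⁻¹ ≡ 556 (mod 831).
u ≡ 556*420 ≡ 9 (mod 831).

9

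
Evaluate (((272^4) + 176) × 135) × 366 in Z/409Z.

355

(272)^4 ≡ 389 (mod 409)
389 + 176 = 565 ≡ 156 (mod 409)
156 × 135 = 21060 ≡ 201 (mod 409)
201 × 366 = 73566 ≡ 355 (mod 409)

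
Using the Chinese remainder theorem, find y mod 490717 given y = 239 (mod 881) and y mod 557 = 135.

881⁻¹ mod 557: 881*404 ≡ 1 (mod 557), so 881⁻¹ ≡ 404.
y = 239 + 881*((135 − 239)*404 mod 557) = 239 + 881*316 = 278635.

278635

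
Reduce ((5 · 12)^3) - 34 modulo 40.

6

5 · 12 = 60 ≡ 20 (mod 40)
(20)^3 ≡ 0 (mod 40)
0 - 34 = -34 ≡ 6 (mod 40)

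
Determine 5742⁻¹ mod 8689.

Apply the Euclidean algorithm and back-substitute:
8689 = 1*5742 + 2947
5742 = 1*2947 + 2795
2947 = 1*2795 + 152
2795 = 18*152 + 59
152 = 2*59 + 34
59 = 1*34 + 25
34 = 1*25 + 9
25 = 2*9 + 7
9 = 1*7 + 2
7 = 3*2 + 1
2 = 2*1 + 0
gcd(5742, 8689) = 1, so the inverse exists.
Bézout: 1 = −2531*8689 + 3830*5742.
So 5742⁻¹ ≡ 3830 (mod 8689).

3830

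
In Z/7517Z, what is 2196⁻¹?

3803

Apply the Euclidean algorithm and back-substitute:
7517 = 3·2196 + 929
2196 = 2·929 + 338
929 = 2·338 + 253
338 = 1·253 + 85
253 = 2·85 + 83
85 = 1·83 + 2
83 = 41·2 + 1
2 = 2·1 + 0
gcd(2196, 7517) = 1, so the inverse exists.
Bézout: 1 = 1085·7517 − 3714·2196.
So 2196⁻¹ ≡ −3714 ≡ 3803 (mod 7517).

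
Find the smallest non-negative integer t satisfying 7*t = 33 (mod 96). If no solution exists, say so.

gcd(7, 96) = 1, so a unique solution mod 96 exists.
7⁻¹ ≡ 55 (mod 96).
t ≡ 55*33 ≡ 87 (mod 96).

87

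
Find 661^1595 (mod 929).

297

661^1 ≡ 661 (mod 929)
661^2 ≡ 661^2 = 436921 ≡ 291 (mod 929)
661^4 ≡ 291^2 = 84681 ≡ 142 (mod 929)
661^8 ≡ 142^2 = 20164 ≡ 655 (mod 929)
661^16 ≡ 655^2 = 429025 ≡ 756 (mod 929)
661^32 ≡ 756^2 = 571536 ≡ 201 (mod 929)
661^64 ≡ 201^2 = 40401 ≡ 454 (mod 929)
661^128 ≡ 454^2 = 206116 ≡ 807 (mod 929)
661^256 ≡ 807^2 = 651249 ≡ 20 (mod 929)
661^512 ≡ 20^2 = 400 (mod 929)
661^1024 ≡ 400^2 = 160000 ≡ 212 (mod 929)
661^1595 = 661^1024 * 661^512 * 661^32 * 661^16 * 661^8 * 661^2 * 661^1 ≡ 212 * 400 * 201 * 756 * 655 * 291 * 661 (mod 929).
Accumulate the product:
212 * 400 = 84800 ≡ 261
261 * 201 = 52461 ≡ 437
437 * 756 = 330372 ≡ 577
577 * 655 = 377935 ≡ 761
761 * 291 = 221451 ≡ 349
349 * 661 = 230689 ≡ 297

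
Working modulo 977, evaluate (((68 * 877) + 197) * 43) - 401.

68 * 877 = 59636 ≡ 39 (mod 977)
39 + 197 = 236
236 * 43 = 10148 ≡ 378 (mod 977)
378 - 401 = -23 ≡ 954 (mod 977)

954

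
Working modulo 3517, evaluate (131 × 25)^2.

2292

131 × 25 = 3275
(3275)^2 ≡ 2292 (mod 3517)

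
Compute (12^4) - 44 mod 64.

(12)^4 ≡ 0 (mod 64)
0 - 44 = -44 ≡ 20 (mod 64)

20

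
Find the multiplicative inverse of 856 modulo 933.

727

Run the extended Euclidean algorithm:
933 = 1×856 + 77
856 = 11×77 + 9
77 = 8×9 + 5
9 = 1×5 + 4
5 = 1×4 + 1
4 = 4×1 + 0
gcd(856, 933) = 1, so the inverse exists.
Bézout: 1 = 189×933 − 206×856.
So 856⁻¹ ≡ −206 ≡ 727 (mod 933).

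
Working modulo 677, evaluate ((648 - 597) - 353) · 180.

477

648 - 597 = 51
51 - 353 = -302 ≡ 375 (mod 677)
375 · 180 = 67500 ≡ 477 (mod 677)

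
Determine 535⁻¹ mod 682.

283

Apply the Euclidean algorithm and back-substitute:
682 = 1*535 + 147
535 = 3*147 + 94
147 = 1*94 + 53
94 = 1*53 + 41
53 = 1*41 + 12
41 = 3*12 + 5
12 = 2*5 + 2
5 = 2*2 + 1
2 = 2*1 + 0
gcd(535, 682) = 1, so the inverse exists.
Back-substitute for 1:
1 = 1*5 − 2*2
  = −2*12 + 5*5
  = 5*41 − 17*12
  = −17*53 + 22*41
  = 22*94 − 39*53
  = −39*147 + 61*94
  = 61*535 − 222*147
  = −222*682 + 283*535
So 535⁻¹ ≡ 283 (mod 682).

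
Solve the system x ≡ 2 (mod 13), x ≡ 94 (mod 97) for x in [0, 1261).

13⁻¹ mod 97: 13*15 ≡ 1 (mod 97), so 13⁻¹ ≡ 15.
x = 2 + 13*((94 − 2)*15 mod 97) = 2 + 13*22 = 288.
Check: 288 mod 13 = 2, 288 mod 97 = 94. ✓

288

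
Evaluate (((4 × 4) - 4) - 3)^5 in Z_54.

4 × 4 = 16
16 - 4 = 12
12 - 3 = 9
(9)^5 ≡ 27 (mod 54)

27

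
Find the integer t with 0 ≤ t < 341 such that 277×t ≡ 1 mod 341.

325

By the extended Euclidean algorithm:
341 = 1×277 + 64
277 = 4×64 + 21
64 = 3×21 + 1
21 = 21×1 + 0
gcd(277, 341) = 1, so the inverse exists.
Bézout: 1 = 13×341 − 16×277.
So 277⁻¹ ≡ −16 ≡ 325 (mod 341).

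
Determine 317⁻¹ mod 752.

325

752 = 2*317 + 118
317 = 2*118 + 81
118 = 1*81 + 37
81 = 2*37 + 7
37 = 5*7 + 2
7 = 3*2 + 1
2 = 2*1 + 0
gcd(317, 752) = 1, so the inverse exists.
Back-substitute for 1:
1 = 1*7 − 3*2
  = −3*37 + 16*7
  = 16*81 − 35*37
  = −35*118 + 51*81
  = 51*317 − 137*118
  = −137*752 + 325*317
So 317⁻¹ ≡ 325 (mod 752).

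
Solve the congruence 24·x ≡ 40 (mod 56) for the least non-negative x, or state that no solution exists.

gcd(24, 56) = 8, and 8 | 40, so solutions exist.
Divide through by 8: 3·x ≡ 5 (mod 7).
3⁻¹ ≡ 5 (mod 7).
x ≡ 5·5 ≡ 4 (mod 7).
The smallest non-negative solution is x = 4.

4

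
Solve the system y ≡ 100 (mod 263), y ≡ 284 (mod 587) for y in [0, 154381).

263⁻¹ mod 587: 263·433 ≡ 1 (mod 587), so 263⁻¹ ≡ 433.
y = 100 + 263·((284 − 100)·433 mod 587) = 100 + 263·427 = 112401.
Check: 112401 mod 263 = 100, 112401 mod 587 = 284. ✓

112401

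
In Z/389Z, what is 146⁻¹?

Run the extended Euclidean algorithm:
389 = 2×146 + 97
146 = 1×97 + 49
97 = 1×49 + 48
49 = 1×48 + 1
48 = 48×1 + 0
gcd(146, 389) = 1, so the inverse exists.
Back-substitute for 1:
1 = 1×49 − 1×48
  = −1×97 + 2×49
  = 2×146 − 3×97
  = −3×389 + 8×146
So 146⁻¹ ≡ 8 (mod 389).

8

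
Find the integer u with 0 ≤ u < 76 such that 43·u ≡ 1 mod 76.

Run the extended Euclidean algorithm:
76 = 1*43 + 33
43 = 1*33 + 10
33 = 3*10 + 3
10 = 3*3 + 1
3 = 3*1 + 0
gcd(43, 76) = 1, so the inverse exists.
Bézout: 1 = −13*76 + 23*43.
So 43⁻¹ ≡ 23 (mod 76).

23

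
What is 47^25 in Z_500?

Compute successive squares:
47^1 ≡ 47 (mod 500)
47^2 ≡ 47^2 = 2209 ≡ 209 (mod 500)
47^4 ≡ 209^2 = 43681 ≡ 181 (mod 500)
47^8 ≡ 181^2 = 32761 ≡ 261 (mod 500)
47^16 ≡ 261^2 = 68121 ≡ 121 (mod 500)
47^25 = 47^16 · 47^8 · 47^1 ≡ 121 · 261 · 47 (mod 500).
Accumulate the product:
121 · 261 = 31581 ≡ 81
81 · 47 = 3807 ≡ 307

307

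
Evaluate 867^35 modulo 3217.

153

By square-and-multiply:
35 in binary is 100011, i.e. 35 = 32 + 2 + 1.
867^1 ≡ 867 (mod 3217)
867^2 ≡ 867^2 = 751689 ≡ 2128 (mod 3217)
867^4 ≡ 2128^2 = 4528384 ≡ 2065 (mod 3217)
867^8 ≡ 2065^2 = 4264225 ≡ 1700 (mod 3217)
867^16 ≡ 1700^2 = 2890000 ≡ 1134 (mod 3217)
867^32 ≡ 1134^2 = 1285956 ≡ 2373 (mod 3217)
867^35 = 867^32 × 867^2 × 867^1 ≡ 2373 × 2128 × 867 (mod 3217).
Accumulate the product:
2373 × 2128 = 5049744 ≡ 2271
2271 × 867 = 1968957 ≡ 153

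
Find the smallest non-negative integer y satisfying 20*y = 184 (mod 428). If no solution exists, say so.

gcd(20, 428) = 4, and 4 | 184, so solutions exist.
Divide through by 4: 5*y ≡ 46 mod 107.
5⁻¹ ≡ 43 (mod 107).
y ≡ 43*46 ≡ 52 (mod 107).
The smallest non-negative solution is y = 52.

52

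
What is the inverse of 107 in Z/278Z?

13

Run the extended Euclidean algorithm:
278 = 2·107 + 64
107 = 1·64 + 43
64 = 1·43 + 21
43 = 2·21 + 1
21 = 21·1 + 0
gcd(107, 278) = 1, so the inverse exists.
Bézout: 1 = −5·278 + 13·107.
So 107⁻¹ ≡ 13 (mod 278).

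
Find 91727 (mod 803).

185

91727 = 114·803 + 185, so 91727 ≡ 185 (mod 803).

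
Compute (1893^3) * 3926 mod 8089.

7328

(1893)^3 ≡ 1201 (mod 8089)
1201 * 3926 = 4715126 ≡ 7328 (mod 8089)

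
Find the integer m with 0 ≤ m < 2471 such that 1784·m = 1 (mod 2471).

223

2471 = 1·1784 + 687
1784 = 2·687 + 410
687 = 1·410 + 277
410 = 1·277 + 133
277 = 2·133 + 11
133 = 12·11 + 1
11 = 11·1 + 0
gcd(1784, 2471) = 1, so the inverse exists.
Back-substitute for 1:
1 = 1·133 − 12·11
  = −12·277 + 25·133
  = 25·410 − 37·277
  = −37·687 + 62·410
  = 62·1784 − 161·687
  = −161·2471 + 223·1784
So 1784⁻¹ ≡ 223 (mod 2471).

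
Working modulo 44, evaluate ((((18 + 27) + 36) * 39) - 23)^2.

18 + 27 = 45 ≡ 1 (mod 44)
1 + 36 = 37
37 * 39 = 1443 ≡ 35 (mod 44)
35 - 23 = 12
(12)^2 ≡ 12 (mod 44)

12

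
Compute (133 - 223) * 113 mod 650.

133 - 223 = -90 ≡ 560 (mod 650)
560 * 113 = 63280 ≡ 230 (mod 650)

230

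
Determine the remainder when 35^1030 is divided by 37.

By square-and-multiply:
1030 in binary is 10000000110, i.e. 1030 = 1024 + 4 + 2.
35^1 ≡ 35 (mod 37)
35^2 ≡ 35^2 = 1225 ≡ 4 (mod 37)
35^4 ≡ 4^2 = 16 (mod 37)
35^8 ≡ 16^2 = 256 ≡ 34 (mod 37)
35^16 ≡ 34^2 = 1156 ≡ 9 (mod 37)
35^32 ≡ 9^2 = 81 ≡ 7 (mod 37)
35^64 ≡ 7^2 = 49 ≡ 12 (mod 37)
35^128 ≡ 12^2 = 144 ≡ 33 (mod 37)
35^256 ≡ 33^2 = 1089 ≡ 16 (mod 37)
35^512 ≡ 16^2 = 256 ≡ 34 (mod 37)
35^1024 ≡ 34^2 = 1156 ≡ 9 (mod 37)
35^1030 = 35^1024 * 35^4 * 35^2 ≡ 9 * 16 * 4 (mod 37).
Accumulate the product:
9 * 16 = 144 ≡ 33
33 * 4 = 132 ≡ 21

21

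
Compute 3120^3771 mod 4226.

2292

3771 in binary is 111010111011, i.e. 3771 = 2048 + 1024 + 512 + 128 + 32 + 16 + 8 + 2 + 1.
3120^1 ≡ 3120 (mod 4226)
3120^2 ≡ 3120^2 = 9734400 ≡ 1922 (mod 4226)
3120^4 ≡ 1922^2 = 3694084 ≡ 560 (mod 4226)
3120^8 ≡ 560^2 = 313600 ≡ 876 (mod 4226)
3120^16 ≡ 876^2 = 767376 ≡ 2470 (mod 4226)
3120^32 ≡ 2470^2 = 6100900 ≡ 2782 (mod 4226)
3120^64 ≡ 2782^2 = 7739524 ≡ 1718 (mod 4226)
3120^128 ≡ 1718^2 = 2951524 ≡ 1776 (mod 4226)
3120^256 ≡ 1776^2 = 3154176 ≡ 1580 (mod 4226)
3120^512 ≡ 1580^2 = 2496400 ≡ 3060 (mod 4226)
3120^1024 ≡ 3060^2 = 9363600 ≡ 3010 (mod 4226)
3120^2048 ≡ 3010^2 = 9060100 ≡ 3782 (mod 4226)
3120^3771 = 3120^2048 · 3120^1024 · 3120^512 · 3120^128 · 3120^32 · 3120^16 · 3120^8 · 3120^2 · 3120^1 ≡ 3782 · 3010 · 3060 · 1776 · 2782 · 2470 · 876 · 1922 · 3120 (mod 4226).
Accumulate the product:
3782 · 3010 = 11383820 ≡ 3202
3202 · 3060 = 9798120 ≡ 2252
2252 · 1776 = 3999552 ≡ 1756
1756 · 2782 = 4885192 ≡ 4162
4162 · 2470 = 10280140 ≡ 2508
2508 · 876 = 2197008 ≡ 3714
3714 · 1922 = 7138308 ≡ 594
594 · 3120 = 1853280 ≡ 2292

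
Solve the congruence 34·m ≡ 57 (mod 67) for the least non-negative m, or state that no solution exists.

gcd(34, 67) = 1, so a unique solution mod 67 exists.
34⁻¹ ≡ 2 (mod 67).
m ≡ 2·57 ≡ 47 (mod 67).

47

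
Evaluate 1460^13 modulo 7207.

2571

13 in binary is 1101, i.e. 13 = 8 + 4 + 1.
1460^1 ≡ 1460 (mod 7207)
1460^2 ≡ 1460^2 = 2131600 ≡ 5535 (mod 7207)
1460^4 ≡ 5535^2 = 30636225 ≡ 6475 (mod 7207)
1460^8 ≡ 6475^2 = 41925625 ≡ 2506 (mod 7207)
1460^13 = 1460^8 × 1460^4 × 1460^1 ≡ 2506 × 6475 × 1460 (mod 7207).
Accumulate the product:
2506 × 6475 = 16226350 ≡ 3393
3393 × 1460 = 4953780 ≡ 2571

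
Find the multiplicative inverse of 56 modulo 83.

43

Apply the Euclidean algorithm and back-substitute:
83 = 1*56 + 27
56 = 2*27 + 2
27 = 13*2 + 1
2 = 2*1 + 0
gcd(56, 83) = 1, so the inverse exists.
Bézout: 1 = 27*83 − 40*56.
So 56⁻¹ ≡ −40 ≡ 43 (mod 83).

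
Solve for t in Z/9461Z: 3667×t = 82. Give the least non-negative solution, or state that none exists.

1192

gcd(3667, 9461) = 1, so a unique solution mod 9461 exists.
3667⁻¹ ≡ 8091 (mod 9461).
t ≡ 8091×82 ≡ 1192 (mod 9461).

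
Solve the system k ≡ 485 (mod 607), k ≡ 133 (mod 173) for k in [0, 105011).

103068

607⁻¹ mod 173: 607·116 ≡ 1 (mod 173), so 607⁻¹ ≡ 116.
k = 485 + 607·((133 − 485)·116 mod 173) = 485 + 607·169 = 103068.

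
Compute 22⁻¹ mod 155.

Run the extended Euclidean algorithm:
155 = 7·22 + 1
22 = 22·1 + 0
gcd(22, 155) = 1, so the inverse exists.
Bézout: 1 = 1·155 − 7·22.
So 22⁻¹ ≡ −7 ≡ 148 (mod 155).

148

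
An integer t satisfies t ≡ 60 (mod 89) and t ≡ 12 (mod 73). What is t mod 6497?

89⁻¹ mod 73: 89·32 ≡ 1 (mod 73), so 89⁻¹ ≡ 32.
t = 60 + 89·((12 − 60)·32 mod 73) = 60 + 89·70 = 6290.

6290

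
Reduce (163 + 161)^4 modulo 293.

163 + 161 = 324 ≡ 31 (mod 293)
(31)^4 ≡ 278 (mod 293)

278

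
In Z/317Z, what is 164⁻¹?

317 = 1*164 + 153
164 = 1*153 + 11
153 = 13*11 + 10
11 = 1*10 + 1
10 = 10*1 + 0
gcd(164, 317) = 1, so the inverse exists.
Bézout: 1 = −15*317 + 29*164.
So 164⁻¹ ≡ 29 (mod 317).

29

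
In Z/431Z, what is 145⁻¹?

By the extended Euclidean algorithm:
431 = 2×145 + 141
145 = 1×141 + 4
141 = 35×4 + 1
4 = 4×1 + 0
gcd(145, 431) = 1, so the inverse exists.
Back-substitute for 1:
1 = 1×141 − 35×4
  = −35×145 + 36×141
  = 36×431 − 107×145
So 145⁻¹ ≡ −107 ≡ 324 (mod 431).

324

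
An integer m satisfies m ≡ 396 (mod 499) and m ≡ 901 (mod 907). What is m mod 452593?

499⁻¹ mod 907: 499·309 ≡ 1 (mod 907), so 499⁻¹ ≡ 309.
m = 396 + 499·((901 − 396)·309 mod 907) = 396 + 499·41 = 20855.

20855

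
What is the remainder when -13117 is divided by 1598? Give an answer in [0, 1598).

1265

-13117 = -9·1598 + 1265, so -13117 ≡ 1265 (mod 1598).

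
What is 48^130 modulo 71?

Compute successive squares:
130 in binary is 10000010, i.e. 130 = 128 + 2.
48^1 ≡ 48 (mod 71)
48^2 ≡ 48^2 = 2304 ≡ 32 (mod 71)
48^4 ≡ 32^2 = 1024 ≡ 30 (mod 71)
48^8 ≡ 30^2 = 900 ≡ 48 (mod 71)
48^16 ≡ 48^2 = 2304 ≡ 32 (mod 71)
48^32 ≡ 32^2 = 1024 ≡ 30 (mod 71)
48^64 ≡ 30^2 = 900 ≡ 48 (mod 71)
48^128 ≡ 48^2 = 2304 ≡ 32 (mod 71)
48^130 = 48^128 * 48^2 ≡ 32 * 32 (mod 71).
32 * 32 = 1024 ≡ 30 (mod 71).

30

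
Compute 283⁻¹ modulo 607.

148

607 = 2·283 + 41
283 = 6·41 + 37
41 = 1·37 + 4
37 = 9·4 + 1
4 = 4·1 + 0
gcd(283, 607) = 1, so the inverse exists.
Back-substitute for 1:
1 = 1·37 − 9·4
  = −9·41 + 10·37
  = 10·283 − 69·41
  = −69·607 + 148·283
So 283⁻¹ ≡ 148 (mod 607).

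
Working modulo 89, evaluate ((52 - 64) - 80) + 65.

52 - 64 = -12 ≡ 77 (mod 89)
77 - 80 = -3 ≡ 86 (mod 89)
86 + 65 = 151 ≡ 62 (mod 89)

62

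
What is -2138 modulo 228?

-2138 = -10*228 + 142, so -2138 ≡ 142 (mod 228).

142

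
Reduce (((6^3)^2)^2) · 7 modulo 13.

(6)^3 ≡ 8 (mod 13)
(8)^2 ≡ 12 (mod 13)
(12)^2 ≡ 1 (mod 13)
1 · 7 = 7

7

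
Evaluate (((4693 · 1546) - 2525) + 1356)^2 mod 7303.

4693 · 1546 = 7255378 ≡ 3499 (mod 7303)
3499 - 2525 = 974
974 + 1356 = 2330
(2330)^2 ≡ 2771 (mod 7303)

2771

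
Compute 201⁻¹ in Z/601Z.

302

601 = 2·201 + 199
201 = 1·199 + 2
199 = 99·2 + 1
2 = 2·1 + 0
gcd(201, 601) = 1, so the inverse exists.
Back-substitute for 1:
1 = 1·199 − 99·2
  = −99·201 + 100·199
  = 100·601 − 299·201
So 201⁻¹ ≡ −299 ≡ 302 (mod 601).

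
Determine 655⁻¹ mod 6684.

6684 = 10·655 + 134
655 = 4·134 + 119
134 = 1·119 + 15
119 = 7·15 + 14
15 = 1·14 + 1
14 = 14·1 + 0
gcd(655, 6684) = 1, so the inverse exists.
Back-substitute for 1:
1 = 1·15 − 1·14
  = −1·119 + 8·15
  = 8·134 − 9·119
  = −9·655 + 44·134
  = 44·6684 − 449·655
So 655⁻¹ ≡ −449 ≡ 6235 (mod 6684).

6235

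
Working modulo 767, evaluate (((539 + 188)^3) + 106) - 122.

412

539 + 188 = 727
(727)^3 ≡ 428 (mod 767)
428 + 106 = 534
534 - 122 = 412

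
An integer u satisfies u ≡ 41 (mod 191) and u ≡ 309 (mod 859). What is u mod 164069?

191⁻¹ mod 859: 191*9 ≡ 1 (mod 859), so 191⁻¹ ≡ 9.
u = 41 + 191*((309 − 41)*9 mod 859) = 41 + 191*694 = 132595.

132595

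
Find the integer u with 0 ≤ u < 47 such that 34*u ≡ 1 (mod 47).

18

47 = 1*34 + 13
34 = 2*13 + 8
13 = 1*8 + 5
8 = 1*5 + 3
5 = 1*3 + 2
3 = 1*2 + 1
2 = 2*1 + 0
gcd(34, 47) = 1, so the inverse exists.
Bézout: 1 = −13*47 + 18*34.
So 34⁻¹ ≡ 18 (mod 47).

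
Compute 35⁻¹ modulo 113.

113 = 3*35 + 8
35 = 4*8 + 3
8 = 2*3 + 2
3 = 1*2 + 1
2 = 2*1 + 0
gcd(35, 113) = 1, so the inverse exists.
Back-substitute for 1:
1 = 1*3 − 1*2
  = −1*8 + 3*3
  = 3*35 − 13*8
  = −13*113 + 42*35
So 35⁻¹ ≡ 42 (mod 113).

42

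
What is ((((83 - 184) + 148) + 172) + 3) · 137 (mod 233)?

83 - 184 = -101 ≡ 132 (mod 233)
132 + 148 = 280 ≡ 47 (mod 233)
47 + 172 = 219
219 + 3 = 222
222 · 137 = 30414 ≡ 124 (mod 233)

124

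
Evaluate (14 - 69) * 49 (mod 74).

43

14 - 69 = -55 ≡ 19 (mod 74)
19 * 49 = 931 ≡ 43 (mod 74)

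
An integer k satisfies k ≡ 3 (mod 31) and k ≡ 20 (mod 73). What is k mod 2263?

31⁻¹ mod 73: 31·33 ≡ 1 (mod 73), so 31⁻¹ ≡ 33.
k = 3 + 31·((20 − 3)·33 mod 73) = 3 + 31·50 = 1553.
Check: 1553 mod 31 = 3, 1553 mod 73 = 20. ✓

1553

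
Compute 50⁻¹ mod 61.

11

61 = 1·50 + 11
50 = 4·11 + 6
11 = 1·6 + 5
6 = 1·5 + 1
5 = 5·1 + 0
gcd(50, 61) = 1, so the inverse exists.
Bézout: 1 = −9·61 + 11·50.
So 50⁻¹ ≡ 11 (mod 61).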